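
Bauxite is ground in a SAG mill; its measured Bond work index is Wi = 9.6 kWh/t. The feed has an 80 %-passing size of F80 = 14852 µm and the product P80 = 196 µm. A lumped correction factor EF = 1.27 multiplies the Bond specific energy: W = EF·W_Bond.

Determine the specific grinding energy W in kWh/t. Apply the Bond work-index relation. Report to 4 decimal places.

W = 7.7082 kWh/t

W = 10 Wi / √P80 − 10 Wi / √F80
1/√196 = 0.071429;  1/√14852 = 0.008206
W = 10·9.6·(0.071429 − 0.008206) = 6.0694 kWh/t
With EF = 1.27: W = 6.0694·1.27 = 7.7082 kWh/t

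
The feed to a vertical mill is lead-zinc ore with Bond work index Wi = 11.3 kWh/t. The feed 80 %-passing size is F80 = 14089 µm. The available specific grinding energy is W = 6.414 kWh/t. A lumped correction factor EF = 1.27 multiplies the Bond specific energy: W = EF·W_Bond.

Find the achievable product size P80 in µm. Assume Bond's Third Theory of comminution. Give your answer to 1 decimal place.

W = 10·Wi·[P80^(−½) − F80^(−½)]
W_Bond = W / EF = 6.414 / 1.27 = 5.0504 kWh/t
⇒ 1/√P80 = W_Bond/(10 Wi) + 1/√F80
  = 5.0504/(10·11.3) + 1/√14089 = 0.044694 + 0.008425 = 0.053119
P80 = (1/0.053119)² = 18.8258² = 354.41 µm

P80 = 354.4 µm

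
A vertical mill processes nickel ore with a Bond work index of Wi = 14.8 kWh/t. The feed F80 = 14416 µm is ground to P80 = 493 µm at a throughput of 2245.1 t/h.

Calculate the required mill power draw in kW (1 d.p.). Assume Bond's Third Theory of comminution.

Bond:  W = 10 Wi (1/√P − 1/√F)
W = 10·14.8·(1/√493 − 1/√14416) = 10·14.8·(0.036709) = 5.4329 kWh/t
Mill draw = 5.4329 × 2245.1 = 12197.5 kW

P = 12197.5 kW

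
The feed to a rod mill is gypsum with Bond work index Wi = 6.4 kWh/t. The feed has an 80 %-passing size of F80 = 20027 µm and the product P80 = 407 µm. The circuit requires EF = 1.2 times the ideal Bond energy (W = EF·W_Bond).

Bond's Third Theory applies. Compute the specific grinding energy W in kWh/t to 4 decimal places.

W = 10·Wi·[P80^(−½) − F80^(−½)]
1/√407 = 0.049568;  1/√20027 = 0.007066
W = 10·6.4·(0.049568 − 0.007066) = 2.7201 kWh/t
Corrected W = EF·W_Bond = 1.2·2.7201 = 3.2641 kWh/t

W = 3.2641 kWh/t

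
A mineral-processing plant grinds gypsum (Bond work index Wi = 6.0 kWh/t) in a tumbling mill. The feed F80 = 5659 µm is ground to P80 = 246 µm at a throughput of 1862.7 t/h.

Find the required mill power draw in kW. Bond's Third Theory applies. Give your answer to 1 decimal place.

Bond: W = 10·Wi·(1/√P80 − 1/√F80)
W = 10·6.0·(1/√246 − 1/√5659) = 10·6.0·(0.050464) = 3.0279 kWh/t
Power = W × throughput = 3.0279 kWh/t × 1862.7 t/h = 5640.0 kW

P = 5640.0 kW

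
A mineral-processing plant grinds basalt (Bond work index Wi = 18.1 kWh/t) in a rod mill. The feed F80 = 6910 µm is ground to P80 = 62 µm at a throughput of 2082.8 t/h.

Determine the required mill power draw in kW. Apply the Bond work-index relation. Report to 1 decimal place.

P = 43342.3 kW

W = 10 Wi / √P80 − 10 Wi / √F80
W = 10·18.1·(1/√62 − 1/√6910) = 10·18.1·(0.114970) = 20.8096 kWh/t
Power = W × throughput = 20.8096 kWh/t × 2082.8 t/h = 43342.3 kW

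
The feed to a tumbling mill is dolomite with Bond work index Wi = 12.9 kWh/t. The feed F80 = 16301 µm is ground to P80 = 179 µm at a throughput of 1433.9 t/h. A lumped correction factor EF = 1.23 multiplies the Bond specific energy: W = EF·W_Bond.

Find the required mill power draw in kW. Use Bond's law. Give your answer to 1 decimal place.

P = 15223.4 kW

W = 10·Wi·[P80^(−½) − F80^(−½)]
W = 10·12.9·(1/√179 − 1/√16301) = 10·12.9·(0.066911) = 8.6315 kWh/t
Corrected W = EF·W_Bond = 1.23·8.6315 = 10.6168 kWh/t
Mill draw = 10.6168 × 1433.9 = 15223.4 kW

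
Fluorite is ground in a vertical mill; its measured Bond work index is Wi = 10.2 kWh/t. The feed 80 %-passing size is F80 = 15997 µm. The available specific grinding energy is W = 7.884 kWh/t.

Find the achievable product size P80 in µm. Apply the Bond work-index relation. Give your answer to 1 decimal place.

P80 = 137.8 µm

W = 10 Wi / √P80 − 10 Wi / √F80
P80^-0.5 = F80^-0.5 + W/(10 Wi)
  = 7.8840/(10·10.2) + 1/√15997 = 0.077294 + 0.007906 = 0.085201
P80 = (1/0.085201)² = 11.7370² = 137.76 µm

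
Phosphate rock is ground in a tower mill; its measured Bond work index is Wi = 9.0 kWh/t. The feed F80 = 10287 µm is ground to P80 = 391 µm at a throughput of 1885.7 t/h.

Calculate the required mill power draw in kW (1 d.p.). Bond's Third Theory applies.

P = 6909.5 kW

W = 10·Wi·[P80^(−½) − F80^(−½)]
W = 10·9.0·(1/√391 − 1/√10287) = 10·9.0·(0.040713) = 3.6641 kWh/t
Power = W × throughput = 3.6641 kWh/t × 1885.7 t/h = 6909.5 kW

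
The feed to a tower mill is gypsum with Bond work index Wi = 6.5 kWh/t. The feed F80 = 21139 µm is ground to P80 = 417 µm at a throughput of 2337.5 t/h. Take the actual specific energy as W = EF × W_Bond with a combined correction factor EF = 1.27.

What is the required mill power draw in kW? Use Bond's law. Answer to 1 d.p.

P = 8122.2 kW

W = 10·Wi·[P80^(−½) − F80^(−½)]
W = 10·6.5·(1/√417 − 1/√21139) = 10·6.5·(0.042092) = 2.7360 kWh/t
With EF = 1.27: W = 2.7360·1.27 = 3.4747 kWh/t
Power = W × throughput = 3.4747 kWh/t × 2337.5 t/h = 8122.2 kW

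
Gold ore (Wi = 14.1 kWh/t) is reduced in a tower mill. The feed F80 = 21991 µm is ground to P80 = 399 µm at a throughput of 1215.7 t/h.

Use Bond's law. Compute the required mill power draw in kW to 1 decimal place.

W = 10 Wi (1/√P80 − 1/√F80)  [Bond]
W = 10·14.1·(1/√399 − 1/√21991) = 10·14.1·(0.043319) = 6.1080 kWh/t
P = W·T = 6.1080·1215.7 = 7425.5 kW

P = 7425.5 kW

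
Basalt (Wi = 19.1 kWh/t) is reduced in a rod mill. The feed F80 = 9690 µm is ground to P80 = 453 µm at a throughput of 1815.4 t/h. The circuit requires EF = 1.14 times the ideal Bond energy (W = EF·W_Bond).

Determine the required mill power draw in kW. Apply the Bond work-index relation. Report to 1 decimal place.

P = 14556.5 kW

W = 10 Wi / √P80 − 10 Wi / √F80
W = 10·19.1·(1/√453 − 1/√9690) = 10·19.1·(0.036825) = 7.0337 kWh/t
W_actual = 1.14 × 7.0337 = 8.0184 kWh/t
Power = W × throughput = 8.0184 kWh/t × 1815.4 t/h = 14556.5 kW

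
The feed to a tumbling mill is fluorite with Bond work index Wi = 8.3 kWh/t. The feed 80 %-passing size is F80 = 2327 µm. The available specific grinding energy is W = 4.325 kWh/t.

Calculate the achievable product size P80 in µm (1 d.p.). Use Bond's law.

P80 = 188.5 µm

W = 10·Wi·[P80^(−½) − F80^(−½)]
P80^(−½) = W/(10 Wi) + F80^(−½)
  = 4.3250/(10·8.3) + 1/√2327 = 0.052108 + 0.020730 = 0.072839
P80 = (1/0.072839)² = 13.7290² = 188.49 µm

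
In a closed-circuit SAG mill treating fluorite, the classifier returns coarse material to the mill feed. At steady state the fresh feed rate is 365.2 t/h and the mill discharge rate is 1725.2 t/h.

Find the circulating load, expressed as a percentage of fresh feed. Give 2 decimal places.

CL = 372.40 %

Steady state: M = F + R.
R = M − F = 1725.2 − 365.2 = 1360.0 t/h
CL = 100·R/F = 100·1360.0/365.2 = 372.40 %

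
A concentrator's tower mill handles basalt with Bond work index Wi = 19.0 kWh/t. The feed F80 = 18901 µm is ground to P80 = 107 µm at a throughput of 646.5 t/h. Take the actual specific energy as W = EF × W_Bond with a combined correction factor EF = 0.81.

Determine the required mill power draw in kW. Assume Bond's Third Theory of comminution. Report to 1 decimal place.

Bond:  W = 10 Wi (1/√P − 1/√F)
W = 10·19.0·(1/√107 − 1/√18901) = 10·19.0·(0.089400) = 16.9860 kWh/t
Corrected W = EF·W_Bond = 0.81·16.9860 = 13.7586 kWh/t
P = W·T = 13.7586·646.5 = 8895.0 kW

P = 8895.0 kW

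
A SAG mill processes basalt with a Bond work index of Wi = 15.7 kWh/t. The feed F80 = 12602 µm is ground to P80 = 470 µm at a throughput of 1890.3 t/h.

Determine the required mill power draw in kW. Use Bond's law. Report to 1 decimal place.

W = 10·Wi·(P80^(-½) − F80^(-½))
W = 10·15.7·(1/√470 − 1/√12602) = 10·15.7·(0.037219) = 5.8433 kWh/t
Power = W × throughput = 5.8433 kWh/t × 1890.3 t/h = 11045.6 kW

P = 11045.6 kW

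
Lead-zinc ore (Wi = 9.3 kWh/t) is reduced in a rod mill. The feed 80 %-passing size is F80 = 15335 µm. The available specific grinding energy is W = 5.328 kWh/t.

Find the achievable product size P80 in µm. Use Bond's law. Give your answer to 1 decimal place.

Bond:  W = 10 Wi (1/√P − 1/√F)
⇒ 1/√P80 = W/(10·Wi) + 1/√F80
  = 5.3280/(10·9.3) + 1/√15335 = 0.057290 + 0.008075 = 0.065366
P80 = (1/0.065366)² = 15.2986² = 234.05 µm

P80 = 234.0 µm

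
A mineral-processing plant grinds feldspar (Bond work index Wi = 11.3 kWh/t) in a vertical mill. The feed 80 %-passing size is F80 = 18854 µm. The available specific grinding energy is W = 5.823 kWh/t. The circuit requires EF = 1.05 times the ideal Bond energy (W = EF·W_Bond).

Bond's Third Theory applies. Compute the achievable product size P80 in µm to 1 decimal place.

W = 10 Wi / √P80 − 10 Wi / √F80
W_Bond = W / EF = 5.823 / 1.05 = 5.5457 kWh/t
⇒ 1/√P80 = W_Bond/(10·Wi) + 1/√F80
  = 5.5457/(10·11.3) + 1/√18854 = 0.049077 + 0.007283 = 0.056360
P80 = (1/0.056360)² = 17.7431² = 314.82 µm

P80 = 314.8 µm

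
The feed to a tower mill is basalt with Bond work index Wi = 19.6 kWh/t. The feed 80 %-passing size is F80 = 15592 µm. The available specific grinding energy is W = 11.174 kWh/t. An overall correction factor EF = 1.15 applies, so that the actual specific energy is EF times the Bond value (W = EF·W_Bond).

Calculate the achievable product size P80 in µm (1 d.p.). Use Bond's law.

P80 = 301.6 µm

W = 10·Wi·(P80^(-½) − F80^(-½))
W_Bond = W / EF = 11.174 / 1.15 = 9.7165 kWh/t
1/√P80 = 1/√F80 + W_Bond/(10·Wi)
  = 9.7165/(10·19.6) + 1/√15592 = 0.049574 + 0.008008 = 0.057583
P80 = (1/0.057583)² = 17.3664² = 301.59 µm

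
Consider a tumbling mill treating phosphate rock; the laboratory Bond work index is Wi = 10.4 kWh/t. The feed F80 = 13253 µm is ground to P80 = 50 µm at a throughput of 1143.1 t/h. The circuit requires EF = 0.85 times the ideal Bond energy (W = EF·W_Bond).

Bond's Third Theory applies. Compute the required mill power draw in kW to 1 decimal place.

W = 10·Wi·[P80^(−½) − F80^(−½)]
W = 10·10.4·(1/√50 − 1/√13253) = 10·10.4·(0.132735) = 13.8044 kWh/t
W_actual = 0.85 × 13.8044 = 11.7338 kWh/t
P_mill = W·ṁ = 11.7338·1143.1 = 13412.9 kW

P = 13412.9 kW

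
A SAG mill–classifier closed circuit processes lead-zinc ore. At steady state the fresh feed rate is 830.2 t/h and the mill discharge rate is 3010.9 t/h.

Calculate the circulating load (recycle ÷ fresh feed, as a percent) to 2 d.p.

Steady state: M = F + R.
R = M − F = 3010.9 − 830.2 = 2180.7 t/h
CL = 100·R/F = 100·2180.7/830.2 = 262.67 %

CL = 262.67 %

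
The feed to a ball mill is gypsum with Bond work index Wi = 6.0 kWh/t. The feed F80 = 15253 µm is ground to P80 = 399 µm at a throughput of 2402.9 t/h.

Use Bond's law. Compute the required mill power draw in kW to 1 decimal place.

P = 6050.4 kW

W = 10 Wi (1/√P80 − 1/√F80)  [Bond]
W = 10·6.0·(1/√399 − 1/√15253) = 10·6.0·(0.041966) = 2.5179 kWh/t
P = W·T = 2.5179·2402.9 = 6050.4 kW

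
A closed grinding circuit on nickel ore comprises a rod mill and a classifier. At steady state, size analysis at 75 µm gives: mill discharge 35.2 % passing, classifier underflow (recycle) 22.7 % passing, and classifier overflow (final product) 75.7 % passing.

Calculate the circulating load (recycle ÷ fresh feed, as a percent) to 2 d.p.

CL = 324.00 %

Classifier node, passing 75 µm:
r = (o − d)/(d − u)
r = (75.7 − 35.2)/(35.2 − 22.7) = 40.5/12.5 = 3.2400
CL = 100·r = 324.00 %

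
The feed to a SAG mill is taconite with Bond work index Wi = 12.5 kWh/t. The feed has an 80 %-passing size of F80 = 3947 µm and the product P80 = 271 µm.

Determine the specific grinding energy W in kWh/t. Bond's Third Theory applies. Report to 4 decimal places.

W = 5.6036 kWh/t

Bond:  W = 10 Wi (1/√P − 1/√F)
1/√271 = 0.060746;  1/√3947 = 0.015917
W = 10·12.5·(0.060746 − 0.015917) = 5.6036 kWh/t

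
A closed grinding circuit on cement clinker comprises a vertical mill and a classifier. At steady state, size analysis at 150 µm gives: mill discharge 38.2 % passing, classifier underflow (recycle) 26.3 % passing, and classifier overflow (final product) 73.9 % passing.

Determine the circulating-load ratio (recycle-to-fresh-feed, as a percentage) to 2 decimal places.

CL = 300.00 %

Balance %-passing 150 µm (r = R/F):
d + r·d = r·u + o → r(d−u) = o−d
r = (73.9 − 38.2)/(38.2 − 26.3) = 35.7/11.9 = 3.0000
CL = 100·r = 300.00 %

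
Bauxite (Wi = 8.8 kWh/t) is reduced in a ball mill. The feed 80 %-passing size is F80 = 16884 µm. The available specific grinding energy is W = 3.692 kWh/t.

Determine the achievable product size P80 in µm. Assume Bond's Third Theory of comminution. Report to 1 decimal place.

P80 = 405.7 µm

Bond: W = 10·Wi·(1/√P80 − 1/√F80)
1/√P80 = 1/√F80 + W/(10·Wi)
  = 3.6920/(10·8.8) + 1/√16884 = 0.041955 + 0.007696 = 0.049650
P80 = (1/0.049650)² = 20.1408² = 405.65 µm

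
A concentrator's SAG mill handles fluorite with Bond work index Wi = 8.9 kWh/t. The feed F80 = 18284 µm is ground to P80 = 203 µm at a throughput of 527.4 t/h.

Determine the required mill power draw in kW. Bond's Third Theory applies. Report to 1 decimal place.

P = 2947.3 kW

Bond:  W = 10 Wi (1/√P − 1/√F)
W = 10·8.9·(1/√203 − 1/√18284) = 10·8.9·(0.062791) = 5.5884 kWh/t
Mill draw = 5.5884 × 527.4 = 2947.3 kW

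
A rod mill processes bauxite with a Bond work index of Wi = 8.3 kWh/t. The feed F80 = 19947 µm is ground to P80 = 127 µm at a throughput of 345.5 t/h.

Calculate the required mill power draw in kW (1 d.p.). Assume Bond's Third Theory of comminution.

W_Bond = 10·Wi·(1/√P₈₀ − 1/√F₈₀)
W = 10·8.3·(1/√127 − 1/√19947) = 10·8.3·(0.081655) = 6.7774 kWh/t
P = W·T = 6.7774·345.5 = 2341.6 kW

P = 2341.6 kW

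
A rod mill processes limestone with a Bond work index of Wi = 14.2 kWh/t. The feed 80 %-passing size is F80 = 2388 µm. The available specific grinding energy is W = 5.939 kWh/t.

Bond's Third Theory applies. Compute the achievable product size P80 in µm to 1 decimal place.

P80 = 257.7 µm

W = 10 Wi (P80^-0.5 − F80^-0.5)
⇒ 1/√P80 = W/(10·Wi) + 1/√F80
  = 5.9390/(10·14.2) + 1/√2388 = 0.041824 + 0.020464 = 0.062288
P80 = (1/0.062288)² = 16.0546² = 257.75 µm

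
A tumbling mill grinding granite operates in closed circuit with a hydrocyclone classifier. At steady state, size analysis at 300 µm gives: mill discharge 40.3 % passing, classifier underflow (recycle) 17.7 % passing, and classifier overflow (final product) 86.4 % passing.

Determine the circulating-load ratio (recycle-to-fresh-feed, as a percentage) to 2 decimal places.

Let r = R/F. Size balance at 300 µm:
Fd + Rd = Ru + Fo ⇒ R/F = (o−d)/(d−u)
r = (86.4 − 40.3)/(40.3 − 17.7) = 46.1/22.6 = 2.0398
CL = 100·r = 203.98 %

CL = 203.98 %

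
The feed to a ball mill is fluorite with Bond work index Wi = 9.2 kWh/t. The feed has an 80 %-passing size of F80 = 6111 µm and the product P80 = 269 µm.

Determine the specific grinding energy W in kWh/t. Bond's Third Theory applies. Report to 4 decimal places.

Bond:  W = 10 Wi (1/√P − 1/√F)
1/√269 = 0.060971;  1/√6111 = 0.012792
W = 10·9.2·(0.060971 − 0.012792) = 4.4325 kWh/t

W = 4.4325 kWh/t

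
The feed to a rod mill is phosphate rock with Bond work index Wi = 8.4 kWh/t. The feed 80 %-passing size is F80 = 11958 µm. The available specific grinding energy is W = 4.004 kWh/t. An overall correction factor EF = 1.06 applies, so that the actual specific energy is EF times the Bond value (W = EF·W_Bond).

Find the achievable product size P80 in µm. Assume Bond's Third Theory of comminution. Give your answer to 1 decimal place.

P80 = 341.5 µm

W = 10 Wi (1/√P80 − 1/√F80)  [Bond]
W_Bond = W / EF = 4.004 / 1.06 = 3.7774 kWh/t
⇒ 1/√P80 = W_Bond/(10 Wi) + 1/√F80
  = 3.7774/(10·8.4) + 1/√11958 = 0.044969 + 0.009145 = 0.054113
P80 = (1/0.054113)² = 18.4798² = 341.50 µm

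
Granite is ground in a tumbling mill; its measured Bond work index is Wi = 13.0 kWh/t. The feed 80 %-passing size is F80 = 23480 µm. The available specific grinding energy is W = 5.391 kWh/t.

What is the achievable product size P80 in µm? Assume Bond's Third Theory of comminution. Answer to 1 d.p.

P80 = 434.1 µm

Bond: W = 10·Wi·(1/√P80 − 1/√F80)
1/√P80 = 1/√F80 + W/(10·Wi)
  = 5.3910/(10·13.0) + 1/√23480 = 0.041469 + 0.006526 = 0.047995
P80 = (1/0.047995)² = 20.8354² = 434.11 µm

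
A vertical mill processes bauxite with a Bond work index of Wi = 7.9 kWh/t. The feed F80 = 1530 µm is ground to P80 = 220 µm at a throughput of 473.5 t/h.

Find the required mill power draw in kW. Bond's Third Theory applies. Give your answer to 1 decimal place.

W_Bond = 10·Wi·(1/√P₈₀ − 1/√F₈₀)
W = 10·7.9·(1/√220 − 1/√1530) = 10·7.9·(0.041854) = 3.3065 kWh/t
Mill draw = 3.3065 × 473.5 = 1565.6 kW

P = 1565.6 kW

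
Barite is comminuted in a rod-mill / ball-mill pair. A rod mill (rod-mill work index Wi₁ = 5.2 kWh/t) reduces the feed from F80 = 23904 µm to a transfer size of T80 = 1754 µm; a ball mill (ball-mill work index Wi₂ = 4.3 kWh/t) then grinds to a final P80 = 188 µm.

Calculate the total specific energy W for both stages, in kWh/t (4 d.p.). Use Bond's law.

W_Bond = 10·Wi·(1/√P₈₀ − 1/√F₈₀)
Stage 1 (23904→1754 µm, Wi₁=5.2): W₁ = 10·5.2·(0.023877 − 0.006468) = 0.9053 kWh/t
Stage 2 (1754→188 µm, Wi₂=4.3): W₂ = 10·4.3·(0.072932 − 0.023877) = 2.1094 kWh/t
W = W₁ + W₂ = 0.9053 + 2.1094 = 3.0147 kWh/t

W = 3.0147 kWh/t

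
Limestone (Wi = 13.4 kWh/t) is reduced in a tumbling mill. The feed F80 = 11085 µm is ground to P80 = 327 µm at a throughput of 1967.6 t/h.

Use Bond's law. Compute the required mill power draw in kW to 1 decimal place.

Bond: W = 10·Wi·(1/√P80 − 1/√F80)
W = 10·13.4·(1/√327 − 1/√11085) = 10·13.4·(0.045802) = 6.1375 kWh/t
Power = W × throughput = 6.1375 kWh/t × 1967.6 t/h = 12076.1 kW

P = 12076.1 kW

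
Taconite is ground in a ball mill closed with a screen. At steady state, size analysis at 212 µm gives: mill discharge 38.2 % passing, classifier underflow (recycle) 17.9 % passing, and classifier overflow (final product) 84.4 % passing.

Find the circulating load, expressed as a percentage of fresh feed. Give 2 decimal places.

Let r = R/F. Size balance at 212 µm:
r = (o − d)/(d − u)
r = (84.4 − 38.2)/(38.2 − 17.9) = 46.2/20.3 = 2.2759
CL = 100·r = 227.59 %

CL = 227.59 %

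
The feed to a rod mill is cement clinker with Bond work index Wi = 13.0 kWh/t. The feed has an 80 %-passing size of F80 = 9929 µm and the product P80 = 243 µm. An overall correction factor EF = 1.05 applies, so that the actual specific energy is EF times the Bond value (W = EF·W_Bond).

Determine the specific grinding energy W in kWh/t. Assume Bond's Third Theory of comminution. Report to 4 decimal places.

W = 7.3866 kWh/t

Bond: W = 10·Wi·(1/√P80 − 1/√F80)
1/√243 = 0.064150;  1/√9929 = 0.010036
W = 10·13.0·(0.064150 − 0.010036) = 7.0349 kWh/t
Apply correction: 7.0349 × 1.05 = 7.3866 kWh/t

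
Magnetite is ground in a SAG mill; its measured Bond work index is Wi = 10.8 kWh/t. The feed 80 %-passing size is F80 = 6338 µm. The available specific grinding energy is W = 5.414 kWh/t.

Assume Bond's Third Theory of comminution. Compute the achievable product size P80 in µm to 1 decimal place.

W_Bond = 10·Wi·(1/√P₈₀ − 1/√F₈₀)
1/√P80 = 1/√F80 + W/(10·Wi)
  = 5.4140/(10·10.8) + 1/√6338 = 0.050130 + 0.012561 = 0.062691
P80 = (1/0.062691)² = 15.9513² = 254.45 µm

P80 = 254.4 µm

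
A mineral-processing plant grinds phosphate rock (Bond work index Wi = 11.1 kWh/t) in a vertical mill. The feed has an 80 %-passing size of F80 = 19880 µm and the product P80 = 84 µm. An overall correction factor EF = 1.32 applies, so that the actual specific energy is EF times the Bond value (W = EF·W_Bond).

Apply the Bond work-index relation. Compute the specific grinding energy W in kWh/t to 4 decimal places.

Bond:  W = 10 Wi (1/√P − 1/√F)
1/√84 = 0.109109;  1/√19880 = 0.007092
W = 10·11.1·(0.109109 − 0.007092) = 11.3238 kWh/t
With EF = 1.32: W = 11.3238·1.32 = 14.9475 kWh/t

W = 14.9475 kWh/t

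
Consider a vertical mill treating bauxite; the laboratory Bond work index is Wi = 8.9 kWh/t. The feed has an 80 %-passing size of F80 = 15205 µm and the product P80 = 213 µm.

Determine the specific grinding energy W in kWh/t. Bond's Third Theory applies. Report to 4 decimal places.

W = 5.3764 kWh/t

W = 10 Wi / √P80 − 10 Wi / √F80
1/√213 = 0.068519;  1/√15205 = 0.008110
W = 10·8.9·(0.068519 − 0.008110) = 5.3764 kWh/t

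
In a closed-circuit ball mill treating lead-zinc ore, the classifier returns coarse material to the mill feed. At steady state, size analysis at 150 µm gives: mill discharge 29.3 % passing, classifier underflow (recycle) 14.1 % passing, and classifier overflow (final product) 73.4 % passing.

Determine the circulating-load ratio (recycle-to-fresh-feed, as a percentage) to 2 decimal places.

CL = 290.13 %

Mass balance on the −150 µm fraction:
d + r·d = r·u + o → r(d−u) = o−d
r = (73.4 − 29.3)/(29.3 − 14.1) = 44.1/15.2 = 2.9013
CL = 100·r = 290.13 %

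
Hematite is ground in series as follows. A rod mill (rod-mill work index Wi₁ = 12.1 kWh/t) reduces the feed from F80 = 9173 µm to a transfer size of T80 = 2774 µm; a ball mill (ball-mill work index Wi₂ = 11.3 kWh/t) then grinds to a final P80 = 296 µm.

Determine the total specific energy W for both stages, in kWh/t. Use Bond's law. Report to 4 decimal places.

W = 10 Wi (1/√P80 − 1/√F80)  [Bond]
Stage 1 (9173→2774 µm, Wi₁=12.1): W₁ = 10·12.1·(0.018987 − 0.010441) = 1.0340 kWh/t
Stage 2 (2774→296 µm, Wi₂=11.3): W₂ = 10·11.3·(0.058124 − 0.018987) = 4.4225 kWh/t
W = W₁ + W₂ = 1.0340 + 4.4225 = 5.4565 kWh/t

W = 5.4565 kWh/t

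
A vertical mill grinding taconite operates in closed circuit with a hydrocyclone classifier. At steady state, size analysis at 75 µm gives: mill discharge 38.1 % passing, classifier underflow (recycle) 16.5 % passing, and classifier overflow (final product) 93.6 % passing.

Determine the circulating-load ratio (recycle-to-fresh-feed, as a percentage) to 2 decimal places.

Two-product formula at 75 µm:
d + r·d = r·u + o → r(d−u) = o−d
r = (93.6 − 38.1)/(38.1 − 16.5) = 55.5/21.6 = 2.5694
CL = 100·r = 256.94 %

CL = 256.94 %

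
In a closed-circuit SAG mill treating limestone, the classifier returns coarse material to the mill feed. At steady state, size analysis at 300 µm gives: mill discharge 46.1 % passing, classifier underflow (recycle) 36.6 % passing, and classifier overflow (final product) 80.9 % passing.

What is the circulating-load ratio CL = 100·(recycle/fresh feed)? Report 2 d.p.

Let r = R/F. Size balance at 300 µm:
(1+r)d = ru + o → r = (o−d)/(d−u)
r = (80.9 − 46.1)/(46.1 − 36.6) = 34.8/9.5 = 3.6632
CL = 100·r = 366.32 %

CL = 366.32 %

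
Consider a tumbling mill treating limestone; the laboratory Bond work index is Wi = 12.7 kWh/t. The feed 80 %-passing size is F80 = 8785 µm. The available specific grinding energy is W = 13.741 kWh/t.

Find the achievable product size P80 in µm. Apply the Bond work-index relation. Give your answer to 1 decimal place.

P80 = 70.8 µm

Bond: W = 10·Wi·(1/√P80 − 1/√F80)
P80^(−½) = W/(10 Wi) + F80^(−½)
  = 13.7410/(10·12.7) + 1/√8785 = 0.108197 + 0.010669 = 0.118866
P80 = (1/0.118866)² = 8.4128² = 70.78 µm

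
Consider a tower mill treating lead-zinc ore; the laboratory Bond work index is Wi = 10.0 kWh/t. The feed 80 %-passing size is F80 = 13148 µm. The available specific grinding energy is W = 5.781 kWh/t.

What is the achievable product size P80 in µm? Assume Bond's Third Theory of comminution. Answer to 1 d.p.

W = 10 Wi (1/√P80 − 1/√F80)  [Bond]
⇒ 1/√P80 = W/(10 Wi) + 1/√F80
  = 5.7810/(10·10.0) + 1/√13148 = 0.057810 + 0.008721 = 0.066531
P80 = (1/0.066531)² = 15.0306² = 225.92 µm

P80 = 225.9 µm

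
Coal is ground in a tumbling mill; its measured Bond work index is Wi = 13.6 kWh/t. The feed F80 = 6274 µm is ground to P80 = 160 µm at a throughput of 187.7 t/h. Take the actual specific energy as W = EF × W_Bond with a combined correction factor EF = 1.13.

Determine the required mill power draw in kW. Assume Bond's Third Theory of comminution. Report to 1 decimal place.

Bond:  W = 10 Wi (1/√P − 1/√F)
W = 10·13.6·(1/√160 − 1/√6274) = 10·13.6·(0.066432) = 9.0348 kWh/t
Apply correction: 9.0348 × 1.13 = 10.2093 kWh/t
Power = W × throughput = 10.2093 kWh/t × 187.7 t/h = 1916.3 kW

P = 1916.3 kW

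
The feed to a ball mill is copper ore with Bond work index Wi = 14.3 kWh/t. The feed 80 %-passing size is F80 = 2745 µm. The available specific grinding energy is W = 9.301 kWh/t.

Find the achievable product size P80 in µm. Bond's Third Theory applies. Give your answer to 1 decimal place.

Bond:  W = 10 Wi (1/√P − 1/√F)
P80^-0.5 = F80^-0.5 + W/(10 Wi)
  = 9.3010/(10·14.3) + 1/√2745 = 0.065042 + 0.019087 = 0.084129
P80 = (1/0.084129)² = 11.8866² = 141.29 µm

P80 = 141.3 µm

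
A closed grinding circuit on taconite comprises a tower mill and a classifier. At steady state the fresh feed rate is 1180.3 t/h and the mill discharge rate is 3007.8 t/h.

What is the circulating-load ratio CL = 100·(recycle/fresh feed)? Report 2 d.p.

M = F + R at steady state, so:
R = M − F = 3007.8 − 1180.3 = 1827.5 t/h
CL = 100·R/F = 100·1827.5/1180.3 = 154.83 %

CL = 154.83 %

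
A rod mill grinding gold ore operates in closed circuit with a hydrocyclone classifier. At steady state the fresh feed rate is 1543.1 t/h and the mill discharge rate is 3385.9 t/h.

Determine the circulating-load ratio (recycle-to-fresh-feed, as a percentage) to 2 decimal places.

CL = 119.42 %

Mill node: discharge = fresh + recycle.
R = M − F = 3385.9 − 1543.1 = 1842.8 t/h
CL = 100·R/F = 100·1842.8/1543.1 = 119.42 %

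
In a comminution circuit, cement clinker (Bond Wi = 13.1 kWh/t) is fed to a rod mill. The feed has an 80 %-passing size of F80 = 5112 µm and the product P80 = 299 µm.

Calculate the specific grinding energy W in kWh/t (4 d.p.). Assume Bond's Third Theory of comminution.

Bond:  W = 10 Wi (1/√P − 1/√F)
1/√299 = 0.057831;  1/√5112 = 0.013986
W = 10·13.1·(0.057831 − 0.013986) = 5.7437 kWh/t

W = 5.7437 kWh/t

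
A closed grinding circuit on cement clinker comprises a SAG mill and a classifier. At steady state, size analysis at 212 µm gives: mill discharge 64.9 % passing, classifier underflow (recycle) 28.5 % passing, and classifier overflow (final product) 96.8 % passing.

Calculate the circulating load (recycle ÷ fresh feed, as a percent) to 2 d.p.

Classifier node, passing 212 µm:
r = (o − d)/(d − u)
r = (96.8 − 64.9)/(64.9 − 28.5) = 31.9/36.4 = 0.8764
CL = 100·r = 87.64 %

CL = 87.64 %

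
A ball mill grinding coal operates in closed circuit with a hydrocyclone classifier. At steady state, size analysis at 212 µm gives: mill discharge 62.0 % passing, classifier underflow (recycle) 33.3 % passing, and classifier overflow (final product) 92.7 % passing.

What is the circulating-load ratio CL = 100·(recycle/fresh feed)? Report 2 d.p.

CL = 106.97 %

Mass balance on the −212 µm fraction:
r = (o − d)/(d − u)
r = (92.7 − 62.0)/(62.0 − 33.3) = 30.7/28.7 = 1.0697
CL = 100·r = 106.97 %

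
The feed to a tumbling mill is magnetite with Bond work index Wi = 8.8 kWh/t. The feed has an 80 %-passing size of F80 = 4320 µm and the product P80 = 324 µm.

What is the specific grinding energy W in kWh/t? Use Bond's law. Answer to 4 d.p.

W = 3.5500 kWh/t

W = 10 Wi (1/√P80 − 1/√F80)  [Bond]
1/√324 = 0.055556;  1/√4320 = 0.015215
W = 10·8.8·(0.055556 − 0.015215) = 3.5500 kWh/t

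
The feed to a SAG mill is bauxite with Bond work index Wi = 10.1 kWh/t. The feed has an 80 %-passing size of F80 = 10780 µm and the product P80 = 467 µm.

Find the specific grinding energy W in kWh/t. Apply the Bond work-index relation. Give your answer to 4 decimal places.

W = 10 Wi (P80^-0.5 − F80^-0.5)
1/√467 = 0.046274;  1/√10780 = 0.009631
W = 10·10.1·(0.046274 − 0.009631) = 3.7009 kWh/t

W = 3.7009 kWh/t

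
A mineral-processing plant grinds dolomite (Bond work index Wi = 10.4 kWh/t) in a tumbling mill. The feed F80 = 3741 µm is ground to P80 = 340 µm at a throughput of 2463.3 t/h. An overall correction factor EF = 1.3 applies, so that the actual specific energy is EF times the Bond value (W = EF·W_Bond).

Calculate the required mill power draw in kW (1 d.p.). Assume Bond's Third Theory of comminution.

W = 10 Wi (1/√P80 − 1/√F80)  [Bond]
W = 10·10.4·(1/√340 − 1/√3741) = 10·10.4·(0.037883) = 3.9398 kWh/t
With EF = 1.3: W = 3.9398·1.3 = 5.1218 kWh/t
Power = W × throughput = 5.1218 kWh/t × 2463.3 t/h = 12616.5 kW

P = 12616.5 kW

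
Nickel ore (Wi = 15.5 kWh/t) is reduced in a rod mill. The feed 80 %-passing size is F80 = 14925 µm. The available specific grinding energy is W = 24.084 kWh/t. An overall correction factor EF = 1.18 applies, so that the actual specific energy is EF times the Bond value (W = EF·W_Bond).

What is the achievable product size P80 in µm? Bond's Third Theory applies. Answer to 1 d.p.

Bond:  W = 10 Wi (1/√P − 1/√F)
W_Bond = W / EF = 24.084 / 1.18 = 20.4102 kWh/t
1/√P80 = 1/√F80 + W_Bond/(10·Wi)
  = 20.4102/(10·15.5) + 1/√14925 = 0.131679 + 0.008185 = 0.139864
P80 = (1/0.139864)² = 7.1498² = 51.12 µm

P80 = 51.1 µm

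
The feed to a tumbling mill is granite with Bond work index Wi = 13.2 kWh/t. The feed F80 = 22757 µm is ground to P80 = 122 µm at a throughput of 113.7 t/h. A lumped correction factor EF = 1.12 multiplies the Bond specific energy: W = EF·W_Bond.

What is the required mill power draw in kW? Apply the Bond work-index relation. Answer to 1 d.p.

P = 1410.4 kW

W = 10·Wi·[P80^(−½) − F80^(−½)]
W = 10·13.2·(1/√122 − 1/√22757) = 10·13.2·(0.083907) = 11.0757 kWh/t
W_actual = 1.12 × 11.0757 = 12.4048 kWh/t
Mill draw = 12.4048 × 113.7 = 1410.4 kW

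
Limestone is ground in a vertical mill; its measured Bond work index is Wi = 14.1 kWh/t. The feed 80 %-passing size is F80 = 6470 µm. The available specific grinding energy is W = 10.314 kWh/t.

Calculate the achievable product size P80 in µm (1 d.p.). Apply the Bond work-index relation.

Bond:  W = 10 Wi (1/√P − 1/√F)
P80^(−½) = W/(10 Wi) + F80^(−½)
  = 10.3140/(10·14.1) + 1/√6470 = 0.073149 + 0.012432 = 0.085581
P80 = (1/0.085581)² = 11.6848² = 136.53 µm

P80 = 136.5 µm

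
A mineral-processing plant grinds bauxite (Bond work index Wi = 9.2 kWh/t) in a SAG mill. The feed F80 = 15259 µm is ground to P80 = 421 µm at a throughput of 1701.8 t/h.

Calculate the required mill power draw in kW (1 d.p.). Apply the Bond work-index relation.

P = 6363.1 kW

W = 10 Wi / √P80 − 10 Wi / √F80
W = 10·9.2·(1/√421 − 1/√15259) = 10·9.2·(0.040642) = 3.7390 kWh/t
Mill draw = 3.7390 × 1701.8 = 6363.1 kW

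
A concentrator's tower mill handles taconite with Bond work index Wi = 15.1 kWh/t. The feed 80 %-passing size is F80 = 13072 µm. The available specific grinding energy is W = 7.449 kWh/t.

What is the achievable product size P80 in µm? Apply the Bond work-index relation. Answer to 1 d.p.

W = 10 Wi / √P80 − 10 Wi / √F80
P80^-0.5 = F80^-0.5 + W/(10 Wi)
  = 7.4490/(10·15.1) + 1/√13072 = 0.049331 + 0.008746 = 0.058078
P80 = (1/0.058078)² = 17.2184² = 296.47 µm

P80 = 296.5 µm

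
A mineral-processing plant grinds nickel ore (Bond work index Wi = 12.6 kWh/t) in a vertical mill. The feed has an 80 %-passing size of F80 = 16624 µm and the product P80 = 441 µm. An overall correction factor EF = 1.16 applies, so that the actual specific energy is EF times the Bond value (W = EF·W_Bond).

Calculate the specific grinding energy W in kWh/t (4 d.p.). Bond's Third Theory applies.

W_Bond = 10·Wi·(1/√P₈₀ − 1/√F₈₀)
1/√441 = 0.047619;  1/√16624 = 0.007756
W = 10·12.6·(0.047619 − 0.007756) = 5.0228 kWh/t
Corrected W = EF·W_Bond = 1.16·5.0228 = 5.8264 kWh/t

W = 5.8264 kWh/t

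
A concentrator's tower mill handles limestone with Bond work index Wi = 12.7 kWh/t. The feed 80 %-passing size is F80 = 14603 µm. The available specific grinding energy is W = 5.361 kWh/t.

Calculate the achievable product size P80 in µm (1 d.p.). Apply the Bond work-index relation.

Bond:  W = 10 Wi (1/√P − 1/√F)
⇒ 1/√P80 = W/(10 Wi) + 1/√F80
  = 5.3610/(10·12.7) + 1/√14603 = 0.042213 + 0.008275 = 0.050488
P80 = (1/0.050488)² = 19.8068² = 392.31 µm

P80 = 392.3 µm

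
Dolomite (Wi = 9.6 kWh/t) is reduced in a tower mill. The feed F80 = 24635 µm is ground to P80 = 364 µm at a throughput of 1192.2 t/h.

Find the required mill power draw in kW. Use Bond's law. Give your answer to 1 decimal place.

P = 5269.7 kW

Bond: W = 10·Wi·(1/√P80 − 1/√F80)
W = 10·9.6·(1/√364 − 1/√24635) = 10·9.6·(0.046043) = 4.4201 kWh/t
P = W·T = 4.4201·1192.2 = 5269.7 kW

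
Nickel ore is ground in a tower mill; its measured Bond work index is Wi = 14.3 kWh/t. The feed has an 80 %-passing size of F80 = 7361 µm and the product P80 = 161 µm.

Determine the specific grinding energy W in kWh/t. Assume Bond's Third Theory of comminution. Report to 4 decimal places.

Bond:  W = 10 Wi (1/√P − 1/√F)
1/√161 = 0.078811;  1/√7361 = 0.011656
W = 10·14.3·(0.078811 − 0.011656) = 9.6032 kWh/t

W = 9.6032 kWh/t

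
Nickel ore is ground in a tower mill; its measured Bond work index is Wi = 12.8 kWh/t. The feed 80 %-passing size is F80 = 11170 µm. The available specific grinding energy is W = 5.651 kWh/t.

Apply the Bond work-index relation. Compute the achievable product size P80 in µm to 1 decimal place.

Bond:  W = 10 Wi (1/√P − 1/√F)
P80^(−½) = W/(10 Wi) + F80^(−½)
  = 5.6510/(10·12.8) + 1/√11170 = 0.044148 + 0.009462 = 0.053610
P80 = (1/0.053610)² = 18.6532² = 347.94 µm

P80 = 347.9 µm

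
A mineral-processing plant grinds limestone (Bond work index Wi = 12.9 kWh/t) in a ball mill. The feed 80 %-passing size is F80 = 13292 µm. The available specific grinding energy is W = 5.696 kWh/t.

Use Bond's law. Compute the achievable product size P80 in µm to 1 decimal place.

Bond: W = 10·Wi·(1/√P80 − 1/√F80)
⇒ 1/√P80 = W/(10 Wi) + 1/√F80
  = 5.6960/(10·12.9) + 1/√13292 = 0.044155 + 0.008674 = 0.052829
P80 = (1/0.052829)² = 18.9291² = 358.31 µm

P80 = 358.3 µm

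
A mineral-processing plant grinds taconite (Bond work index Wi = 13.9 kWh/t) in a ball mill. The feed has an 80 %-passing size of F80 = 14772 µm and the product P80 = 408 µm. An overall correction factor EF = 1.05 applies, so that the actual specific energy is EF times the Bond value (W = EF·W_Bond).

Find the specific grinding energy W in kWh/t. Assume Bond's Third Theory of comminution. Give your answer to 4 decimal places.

Bond: W = 10·Wi·(1/√P80 − 1/√F80)
1/√408 = 0.049507;  1/√14772 = 0.008228
W = 10·13.9·(0.049507 − 0.008228) = 5.7379 kWh/t
Corrected W = EF·W_Bond = 1.05·5.7379 = 6.0248 kWh/t

W = 6.0248 kWh/t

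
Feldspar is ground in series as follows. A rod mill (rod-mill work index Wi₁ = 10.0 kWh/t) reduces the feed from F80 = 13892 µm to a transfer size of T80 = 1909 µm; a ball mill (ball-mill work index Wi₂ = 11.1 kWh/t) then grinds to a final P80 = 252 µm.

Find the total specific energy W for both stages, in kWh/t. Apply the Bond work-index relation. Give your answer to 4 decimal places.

Bond:  W = 10 Wi (1/√P − 1/√F)
Stage 1 (13892→1909 µm, Wi₁=10.0): W₁ = 10·10.0·(0.022887 − 0.008484) = 1.4403 kWh/t
Stage 2 (1909→252 µm, Wi₂=11.1): W₂ = 10·11.1·(0.062994 − 0.022887) = 4.4518 kWh/t
W = W₁ + W₂ = 1.4403 + 4.4518 = 5.8921 kWh/t

W = 5.8921 kWh/t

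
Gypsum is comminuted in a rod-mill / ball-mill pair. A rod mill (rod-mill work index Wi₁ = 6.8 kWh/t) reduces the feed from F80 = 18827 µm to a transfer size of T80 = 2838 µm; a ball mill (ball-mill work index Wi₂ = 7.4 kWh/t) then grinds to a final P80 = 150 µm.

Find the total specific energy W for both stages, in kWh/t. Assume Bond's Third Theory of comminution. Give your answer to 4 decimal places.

W = 5.4339 kWh/t

W = 10·Wi·[P80^(−½) − F80^(−½)]
Stage 1 (18827→2838 µm, Wi₁=6.8): W₁ = 10·6.8·(0.018771 − 0.007288) = 0.7809 kWh/t
Stage 2 (2838→150 µm, Wi₂=7.4): W₂ = 10·7.4·(0.081650 − 0.018771) = 4.6530 kWh/t
W = W₁ + W₂ = 0.7809 + 4.6530 = 5.4339 kWh/t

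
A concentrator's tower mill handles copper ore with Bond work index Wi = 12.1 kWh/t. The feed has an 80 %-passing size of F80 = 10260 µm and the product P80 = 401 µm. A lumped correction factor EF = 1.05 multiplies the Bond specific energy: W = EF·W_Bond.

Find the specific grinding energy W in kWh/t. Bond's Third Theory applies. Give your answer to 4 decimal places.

Bond: W = 10·Wi·(1/√P80 − 1/√F80)
1/√401 = 0.049938;  1/√10260 = 0.009872
W = 10·12.1·(0.049938 − 0.009872) = 4.8479 kWh/t
With EF = 1.05: W = 4.8479·1.05 = 5.0903 kWh/t

W = 5.0903 kWh/t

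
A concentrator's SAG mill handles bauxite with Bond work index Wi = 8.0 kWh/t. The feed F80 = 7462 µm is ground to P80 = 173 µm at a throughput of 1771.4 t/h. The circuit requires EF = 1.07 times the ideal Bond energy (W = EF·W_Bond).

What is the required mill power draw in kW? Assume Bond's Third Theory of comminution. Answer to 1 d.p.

W = 10 Wi / √P80 − 10 Wi / √F80
W = 10·8.0·(1/√173 − 1/√7462) = 10·8.0·(0.064452) = 5.1562 kWh/t
With EF = 1.07: W = 5.1562·1.07 = 5.5171 kWh/t
Power = W × throughput = 5.5171 kWh/t × 1771.4 t/h = 9773.0 kW

P = 9773.0 kW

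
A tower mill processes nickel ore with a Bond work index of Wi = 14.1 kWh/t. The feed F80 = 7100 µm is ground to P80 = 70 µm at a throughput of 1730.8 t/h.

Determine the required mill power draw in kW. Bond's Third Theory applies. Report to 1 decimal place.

Bond:  W = 10 Wi (1/√P − 1/√F)
W = 10·14.1·(1/√70 − 1/√7100) = 10·14.1·(0.107655) = 15.1794 kWh/t
P = W·T = 15.1794·1730.8 = 26272.4 kW

P = 26272.4 kW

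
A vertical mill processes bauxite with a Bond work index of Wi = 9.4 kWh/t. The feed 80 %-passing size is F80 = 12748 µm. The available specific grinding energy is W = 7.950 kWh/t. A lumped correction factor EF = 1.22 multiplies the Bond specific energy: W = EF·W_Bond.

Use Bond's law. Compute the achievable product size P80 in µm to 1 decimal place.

W = 10·Wi·(P80^(-½) − F80^(-½))
W_Bond = W / EF = 7.950 / 1.22 = 6.5164 kWh/t
⇒ 1/√P80 = W_Bond/(10·Wi) + 1/√F80
  = 6.5164/(10·9.4) + 1/√12748 = 0.069323 + 0.008857 = 0.078180
P80 = (1/0.078180)² = 12.7910² = 163.61 µm

P80 = 163.6 µm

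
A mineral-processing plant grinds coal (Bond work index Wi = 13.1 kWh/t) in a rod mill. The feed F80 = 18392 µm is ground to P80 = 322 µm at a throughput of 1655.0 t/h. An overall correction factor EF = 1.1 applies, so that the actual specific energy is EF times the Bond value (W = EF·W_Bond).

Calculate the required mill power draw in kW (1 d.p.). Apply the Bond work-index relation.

Bond:  W = 10 Wi (1/√P − 1/√F)
W = 10·13.1·(1/√322 − 1/√18392) = 10·13.1·(0.048354) = 6.3344 kWh/t
W_actual = 1.1 × 6.3344 = 6.9678 kWh/t
P_mill = W·ṁ = 6.9678·1655.0 = 11531.8 kW

P = 11531.8 kW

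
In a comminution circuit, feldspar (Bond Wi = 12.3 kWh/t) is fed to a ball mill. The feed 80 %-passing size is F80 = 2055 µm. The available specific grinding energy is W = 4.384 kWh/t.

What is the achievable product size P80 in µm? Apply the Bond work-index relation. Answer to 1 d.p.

P80 = 300.3 µm

W_Bond = 10·Wi·(1/√P₈₀ − 1/√F₈₀)
P80^(−½) = W/(10 Wi) + F80^(−½)
  = 4.3840/(10·12.3) + 1/√2055 = 0.035642 + 0.022059 = 0.057702
P80 = (1/0.057702)² = 17.3305² = 300.35 µm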